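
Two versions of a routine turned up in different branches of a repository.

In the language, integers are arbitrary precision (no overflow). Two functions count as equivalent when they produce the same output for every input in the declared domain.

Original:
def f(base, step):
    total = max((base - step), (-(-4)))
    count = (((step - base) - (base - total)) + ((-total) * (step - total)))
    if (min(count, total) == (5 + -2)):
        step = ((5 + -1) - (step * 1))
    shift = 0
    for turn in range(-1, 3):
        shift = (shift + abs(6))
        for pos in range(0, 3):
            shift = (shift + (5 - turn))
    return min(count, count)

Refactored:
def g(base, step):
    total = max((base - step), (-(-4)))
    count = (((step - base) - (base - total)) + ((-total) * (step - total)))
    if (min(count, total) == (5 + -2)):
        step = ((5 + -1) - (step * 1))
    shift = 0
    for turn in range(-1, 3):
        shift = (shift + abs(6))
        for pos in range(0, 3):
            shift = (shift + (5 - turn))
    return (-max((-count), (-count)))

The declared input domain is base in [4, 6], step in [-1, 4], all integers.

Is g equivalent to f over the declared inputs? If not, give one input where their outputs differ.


Differences: min/max/abs usage differs — yet all 18 inputs agree.
verdict: equivalent


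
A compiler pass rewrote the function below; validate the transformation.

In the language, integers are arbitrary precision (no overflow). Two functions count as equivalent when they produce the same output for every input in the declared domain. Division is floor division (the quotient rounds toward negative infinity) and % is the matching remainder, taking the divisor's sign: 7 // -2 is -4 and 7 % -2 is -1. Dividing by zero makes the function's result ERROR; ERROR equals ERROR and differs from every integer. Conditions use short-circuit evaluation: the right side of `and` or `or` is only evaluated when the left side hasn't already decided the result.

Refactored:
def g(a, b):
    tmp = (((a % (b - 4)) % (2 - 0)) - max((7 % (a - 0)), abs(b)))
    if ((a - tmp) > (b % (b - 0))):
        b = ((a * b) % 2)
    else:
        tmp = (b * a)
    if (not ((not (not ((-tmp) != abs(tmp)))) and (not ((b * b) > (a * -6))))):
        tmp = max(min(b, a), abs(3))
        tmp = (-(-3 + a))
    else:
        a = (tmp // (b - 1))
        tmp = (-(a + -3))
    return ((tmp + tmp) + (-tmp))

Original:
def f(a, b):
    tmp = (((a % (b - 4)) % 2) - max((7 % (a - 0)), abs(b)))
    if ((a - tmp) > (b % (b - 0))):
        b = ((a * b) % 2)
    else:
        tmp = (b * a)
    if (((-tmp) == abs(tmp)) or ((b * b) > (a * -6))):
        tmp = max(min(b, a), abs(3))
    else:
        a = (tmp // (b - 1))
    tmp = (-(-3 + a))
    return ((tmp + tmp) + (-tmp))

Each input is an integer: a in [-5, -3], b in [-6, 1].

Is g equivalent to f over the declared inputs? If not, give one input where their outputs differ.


Behavior is preserved: although arithmetic usage differs; and comparison usage differs; and constant usage differs; and statement counts differ; and boolean connective usage differs, the outputs never diverge.
Tracing a=-5, b=0: f: tmp = 1; division by zero -> ERROR | g: tmp = 1; division by zero -> ERROR — matching result ERROR.
Every one of the 24 inputs gives matching results.
verdict: equivalent


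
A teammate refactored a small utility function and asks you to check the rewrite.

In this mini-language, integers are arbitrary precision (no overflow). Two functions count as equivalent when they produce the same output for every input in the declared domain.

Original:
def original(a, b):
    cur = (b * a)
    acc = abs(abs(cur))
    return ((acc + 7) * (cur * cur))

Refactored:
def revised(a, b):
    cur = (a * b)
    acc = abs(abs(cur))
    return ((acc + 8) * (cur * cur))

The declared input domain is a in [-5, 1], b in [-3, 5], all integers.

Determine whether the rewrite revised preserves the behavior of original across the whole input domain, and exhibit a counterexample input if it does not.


At a=-5, b=-3: original gives 4950, revised gives 5175.
verdict: not equivalent; witness: a=-5, b=-3


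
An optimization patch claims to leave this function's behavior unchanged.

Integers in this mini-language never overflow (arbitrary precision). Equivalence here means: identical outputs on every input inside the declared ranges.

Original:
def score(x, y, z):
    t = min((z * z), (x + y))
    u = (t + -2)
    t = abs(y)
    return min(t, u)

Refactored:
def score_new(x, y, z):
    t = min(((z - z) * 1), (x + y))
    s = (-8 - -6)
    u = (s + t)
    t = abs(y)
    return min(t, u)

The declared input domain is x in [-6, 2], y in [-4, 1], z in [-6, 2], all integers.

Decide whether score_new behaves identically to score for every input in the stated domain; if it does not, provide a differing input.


Evaluate both at x=0, y=1, z=-6.
score: t := 1 | u := -1 | t := 1 | result -1
score_new: t := 0 | s := -2 | u := -2 | t := 1 | result -2
-1 against -2: the behavior changed.
verdict: not equivalent; witness: x=0, y=1, z=-6


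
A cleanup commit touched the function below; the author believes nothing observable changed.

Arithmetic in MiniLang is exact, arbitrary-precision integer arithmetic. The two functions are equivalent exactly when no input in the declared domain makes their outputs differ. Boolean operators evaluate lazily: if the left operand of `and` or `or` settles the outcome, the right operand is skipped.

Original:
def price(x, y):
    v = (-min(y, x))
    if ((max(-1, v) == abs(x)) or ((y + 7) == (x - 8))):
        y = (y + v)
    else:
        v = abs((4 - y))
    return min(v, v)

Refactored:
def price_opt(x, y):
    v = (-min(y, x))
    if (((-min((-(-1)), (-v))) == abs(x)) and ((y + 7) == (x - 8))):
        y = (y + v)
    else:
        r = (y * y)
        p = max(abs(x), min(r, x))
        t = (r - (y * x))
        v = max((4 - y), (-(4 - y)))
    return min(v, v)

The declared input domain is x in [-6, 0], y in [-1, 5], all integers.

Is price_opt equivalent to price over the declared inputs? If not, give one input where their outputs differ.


Not equivalent: x=-6, y=-1 separates them (6 vs 5).
price: v=6, then ((max(-1, v) == abs(x)) or ((y + 7) == (x - 8))) is true, then y=5, then returns 6
price_opt: v=6, then (((-min((-(-1)), (-v))) == abs(x)) and ((y + 7) == (x - 8))) is false, then r=1, then p=6, then t=-5, then v=5, then returns 5
verdict: not equivalent; witness: x=-6, y=-1


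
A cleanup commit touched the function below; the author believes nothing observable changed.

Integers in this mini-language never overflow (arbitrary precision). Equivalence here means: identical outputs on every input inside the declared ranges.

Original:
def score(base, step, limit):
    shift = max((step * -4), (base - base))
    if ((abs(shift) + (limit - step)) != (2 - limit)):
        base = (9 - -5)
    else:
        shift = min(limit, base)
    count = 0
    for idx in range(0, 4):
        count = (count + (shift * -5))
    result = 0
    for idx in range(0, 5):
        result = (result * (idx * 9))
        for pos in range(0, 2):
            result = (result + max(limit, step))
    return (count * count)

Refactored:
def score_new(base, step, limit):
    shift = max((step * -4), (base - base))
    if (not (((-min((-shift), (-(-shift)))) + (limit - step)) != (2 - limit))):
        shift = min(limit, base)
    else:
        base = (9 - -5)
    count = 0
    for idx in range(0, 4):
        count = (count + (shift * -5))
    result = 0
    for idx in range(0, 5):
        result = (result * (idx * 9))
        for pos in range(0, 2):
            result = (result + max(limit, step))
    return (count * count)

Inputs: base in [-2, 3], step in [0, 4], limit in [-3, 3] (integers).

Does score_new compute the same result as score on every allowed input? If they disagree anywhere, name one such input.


Differences: min/max/abs usage differs, and boolean connective usage differs — yet all 210 inputs agree.
verdict: equivalent


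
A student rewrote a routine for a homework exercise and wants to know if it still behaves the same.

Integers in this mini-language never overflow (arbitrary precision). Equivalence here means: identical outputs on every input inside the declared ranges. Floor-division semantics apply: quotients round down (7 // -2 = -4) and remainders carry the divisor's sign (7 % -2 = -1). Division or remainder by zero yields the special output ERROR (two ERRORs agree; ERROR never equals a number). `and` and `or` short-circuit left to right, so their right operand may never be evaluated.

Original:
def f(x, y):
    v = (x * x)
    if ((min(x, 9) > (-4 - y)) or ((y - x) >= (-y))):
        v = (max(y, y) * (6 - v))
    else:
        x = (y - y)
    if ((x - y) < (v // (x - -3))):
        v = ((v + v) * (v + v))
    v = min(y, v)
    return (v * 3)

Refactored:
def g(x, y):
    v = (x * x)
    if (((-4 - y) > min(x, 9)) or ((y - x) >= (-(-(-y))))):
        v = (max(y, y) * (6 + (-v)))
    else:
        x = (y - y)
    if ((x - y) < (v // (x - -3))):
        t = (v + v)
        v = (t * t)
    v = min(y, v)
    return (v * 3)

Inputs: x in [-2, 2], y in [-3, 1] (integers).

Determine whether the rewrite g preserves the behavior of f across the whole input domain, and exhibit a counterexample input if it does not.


Consider the input x=-2, y=-3.
f: v becomes 4; next ((min(x, 9) > (-4 - y)) or ((y - x) >= (-y))) evaluates to false; next x becomes 0; next ((x - y) < (v // (x - -3))) evaluates to false; next v becomes -3; next final value -9
g: v becomes 4; next (((-4 - y) > min(x, 9)) or ((y - x) >= (-(-(-y))))) evaluates to true; next v becomes -6; next ((x - y) < (v // (x - -3))) evaluates to false; next v becomes -6; next final value -18
-9 != -18, so the rewrite changes behavior.
verdict: not equivalent; witness: x=-2, y=-3


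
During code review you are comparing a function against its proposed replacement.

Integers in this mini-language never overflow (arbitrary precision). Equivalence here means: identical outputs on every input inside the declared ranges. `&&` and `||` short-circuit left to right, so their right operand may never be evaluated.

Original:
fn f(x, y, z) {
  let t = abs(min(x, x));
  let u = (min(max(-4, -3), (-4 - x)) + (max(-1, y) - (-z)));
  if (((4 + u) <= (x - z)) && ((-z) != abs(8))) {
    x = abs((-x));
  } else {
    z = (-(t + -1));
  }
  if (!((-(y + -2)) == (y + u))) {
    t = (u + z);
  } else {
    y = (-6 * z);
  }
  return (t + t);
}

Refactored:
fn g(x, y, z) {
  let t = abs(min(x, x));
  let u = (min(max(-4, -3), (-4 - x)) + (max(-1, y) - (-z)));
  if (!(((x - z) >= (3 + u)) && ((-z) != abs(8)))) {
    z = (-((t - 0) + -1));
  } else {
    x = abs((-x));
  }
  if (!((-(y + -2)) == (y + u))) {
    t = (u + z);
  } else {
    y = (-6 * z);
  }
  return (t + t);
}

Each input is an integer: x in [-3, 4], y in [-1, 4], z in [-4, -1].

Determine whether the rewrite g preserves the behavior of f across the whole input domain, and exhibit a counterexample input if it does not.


Take x=-3, y=-1, z=-1.
f: t=3, then u=-5, then (((4 + u) <= (x - z)) && ((-z) != abs(8))) is false, then z=-2, then (!((-(y + -2)) == (y + u))) is true, then t=-7, then returns -14
g: t=3, then u=-5, then (!(((x - z) >= (3 + u)) && ((-z) != abs(8)))) is false, then x=3, then (!((-(y + -2)) == (y + u))) is true, then t=-6, then returns -12
-14 vs -12 — the two versions disagree here.
verdict: not equivalent; witness: x=-3, y=-1, z=-1


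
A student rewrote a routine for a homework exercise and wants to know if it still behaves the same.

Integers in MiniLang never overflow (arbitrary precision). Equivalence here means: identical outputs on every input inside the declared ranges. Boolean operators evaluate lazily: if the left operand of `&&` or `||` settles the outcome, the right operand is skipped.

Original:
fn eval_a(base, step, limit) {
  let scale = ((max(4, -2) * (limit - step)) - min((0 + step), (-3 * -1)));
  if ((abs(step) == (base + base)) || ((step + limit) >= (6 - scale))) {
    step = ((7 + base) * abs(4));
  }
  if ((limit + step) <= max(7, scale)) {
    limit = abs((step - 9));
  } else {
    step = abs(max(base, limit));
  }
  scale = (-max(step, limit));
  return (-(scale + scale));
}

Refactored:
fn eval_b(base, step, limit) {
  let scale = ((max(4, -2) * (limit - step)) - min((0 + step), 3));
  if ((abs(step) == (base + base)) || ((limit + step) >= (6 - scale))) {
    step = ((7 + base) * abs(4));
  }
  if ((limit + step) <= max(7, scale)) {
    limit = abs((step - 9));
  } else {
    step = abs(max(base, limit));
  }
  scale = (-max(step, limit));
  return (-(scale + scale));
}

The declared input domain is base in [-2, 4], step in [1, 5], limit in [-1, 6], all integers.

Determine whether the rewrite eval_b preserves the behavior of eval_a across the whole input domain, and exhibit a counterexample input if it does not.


Reading the diff, among the changes: constant usage differs; arithmetic usage differs.
Spot check at base=3, step=5, limit=4 — eval_a: scale becomes -7; next ((abs(step) == (base + base)) || ((step + limit) >= (6 - scale))) evaluates to false; next ((limit + step) <= max(7, scale)) evaluates to false; next step becomes 4; next scale becomes -4; next final value 8. eval_b: scale becomes -7; next ((abs(step) == (base + base)) || ((limit + step) >= (6 - scale))) evaluates to false; next ((limit + step) <= max(7, scale)) evaluates to false; next step becomes 4; next scale becomes -4; next final value 8. Both give 8.
Every one of the 280 inputs gives matching results.
verdict: equivalent


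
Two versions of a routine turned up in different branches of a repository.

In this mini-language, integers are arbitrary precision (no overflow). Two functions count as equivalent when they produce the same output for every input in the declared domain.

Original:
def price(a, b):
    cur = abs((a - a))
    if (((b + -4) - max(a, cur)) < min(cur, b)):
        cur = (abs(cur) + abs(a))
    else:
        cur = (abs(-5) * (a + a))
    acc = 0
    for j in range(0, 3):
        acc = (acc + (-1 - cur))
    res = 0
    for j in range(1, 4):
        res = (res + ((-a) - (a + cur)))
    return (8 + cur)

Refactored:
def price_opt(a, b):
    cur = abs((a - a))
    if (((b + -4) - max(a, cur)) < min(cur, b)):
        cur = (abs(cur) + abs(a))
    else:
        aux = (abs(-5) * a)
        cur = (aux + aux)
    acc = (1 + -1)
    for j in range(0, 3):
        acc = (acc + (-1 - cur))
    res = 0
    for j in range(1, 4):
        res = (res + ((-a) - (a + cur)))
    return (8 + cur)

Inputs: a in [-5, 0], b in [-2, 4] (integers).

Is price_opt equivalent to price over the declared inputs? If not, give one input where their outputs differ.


Side by side, the visible changes include: constant usage differs, plus statement counts differ, plus local variable names differ, plus arithmetic usage differs.
Tracing a=-2, b=2: price: cur := 0 | (((b + -4) - max(a, cur)) < min(cur, b)): true | cur := 2 | acc := 0 | iter j=0: | acc := -3 | iter j=1: | acc := -6 | iter j=2: | acc := -9 | res := 0 | iter j=1: | res := 2 | iter j=2: | res := 4 | iter j=3: | res := 6 | result 10 | price_opt: cur := 0 | (((b + -4) - max(a, cur)) < min(cur, b)): true | cur := 2 | acc := 0 | iter j=0: | acc := -3 | iter j=1: | acc := -6 | iter j=2: | acc := -9 | res := 0 | iter j=1: | res := 2 | iter j=2: | res := 4 | iter j=3: | res := 6 | result 10 — matching result 10.
Sweeping the whole domain (42 inputs) finds no disagreement.
verdict: equivalent


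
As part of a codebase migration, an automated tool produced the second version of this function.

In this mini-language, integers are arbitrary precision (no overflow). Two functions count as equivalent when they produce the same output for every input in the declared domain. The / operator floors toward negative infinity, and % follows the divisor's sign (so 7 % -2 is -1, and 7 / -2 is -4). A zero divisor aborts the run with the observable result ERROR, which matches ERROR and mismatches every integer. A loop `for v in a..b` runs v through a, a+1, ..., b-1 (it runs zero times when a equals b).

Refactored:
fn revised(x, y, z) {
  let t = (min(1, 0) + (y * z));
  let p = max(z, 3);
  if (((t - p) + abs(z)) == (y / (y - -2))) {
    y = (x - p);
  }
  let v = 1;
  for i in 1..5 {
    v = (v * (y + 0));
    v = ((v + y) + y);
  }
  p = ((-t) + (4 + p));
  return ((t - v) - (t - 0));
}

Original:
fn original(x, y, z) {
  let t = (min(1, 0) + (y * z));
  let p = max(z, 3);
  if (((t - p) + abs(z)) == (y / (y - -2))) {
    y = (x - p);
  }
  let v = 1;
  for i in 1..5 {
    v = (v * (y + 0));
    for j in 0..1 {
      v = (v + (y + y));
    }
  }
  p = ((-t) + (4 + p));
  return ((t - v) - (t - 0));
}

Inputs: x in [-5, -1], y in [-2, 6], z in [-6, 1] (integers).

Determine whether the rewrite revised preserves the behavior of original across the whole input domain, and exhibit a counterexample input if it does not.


This is a faithful refactor — statement counts differ; also loop structure differs; also local variable names differ, but the computed results match everywhere.
Spot check at x=-3, y=3, z=0 — original: t := 0 | p := 3 | (((t - p) + abs(z)) == (y / (y - -2))): false | v := 1 | iter i=1: | v := 3 | iter j=0: | v := 9 | iter i=2: | v := 27 | iter j=0: | v := 33 | iter i=3: | v := 99 | iter j=0: | v := 105 | iter i=4: | v := 315 | iter j=0: | v := 321 | p := 7 | result -321. revised: t := 0 | p := 3 | (((t - p) + abs(z)) == (y / (y - -2))): false | v := 1 | iter i=1: | v := 3 | v := 9 | iter i=2: | v := 27 | v := 33 | iter i=3: | v := 99 | v := 105 | iter i=4: | v := 315 | v := 321 | p := 7 | result -321. Both give -321.
Across all 360 domain points the two functions coincide.
verdict: equivalent


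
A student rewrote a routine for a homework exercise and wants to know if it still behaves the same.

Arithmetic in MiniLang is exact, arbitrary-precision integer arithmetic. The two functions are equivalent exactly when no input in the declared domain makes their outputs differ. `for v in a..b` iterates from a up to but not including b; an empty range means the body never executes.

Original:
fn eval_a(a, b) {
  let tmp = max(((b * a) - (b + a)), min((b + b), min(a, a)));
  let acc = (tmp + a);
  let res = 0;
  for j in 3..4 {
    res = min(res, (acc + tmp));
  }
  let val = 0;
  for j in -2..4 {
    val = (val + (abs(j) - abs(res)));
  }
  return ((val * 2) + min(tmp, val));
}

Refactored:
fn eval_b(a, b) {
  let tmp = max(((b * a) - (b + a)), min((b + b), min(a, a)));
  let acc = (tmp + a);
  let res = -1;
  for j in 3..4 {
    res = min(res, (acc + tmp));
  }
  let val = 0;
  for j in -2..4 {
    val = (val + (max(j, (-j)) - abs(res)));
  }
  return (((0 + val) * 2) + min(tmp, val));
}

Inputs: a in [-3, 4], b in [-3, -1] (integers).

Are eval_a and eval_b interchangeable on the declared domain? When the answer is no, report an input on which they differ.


Not equivalent: a=-3, b=-3 separates them (27 vs 9).
eval_a: tmp := 15 | acc := 12 | res := 0 | iter j=3: | res := 0 | val := 0 | iter j=-2: | val := 2 | iter j=-1: | val := 3 | iter j=0: | val := 3 | iter j=1: | val := 4 | iter j=2: | val := 6 | iter j=3: | val := 9 | result 27
eval_b: tmp := 15 | acc := 12 | res := -1 | iter j=3: | res := -1 | val := 0 | iter j=-2: | val := 1 | iter j=-1: | val := 1 | iter j=0: | val := 0 | iter j=1: | val := 0 | iter j=2: | val := 1 | iter j=3: | val := 3 | result 9
verdict: not equivalent; witness: a=-3, b=-3


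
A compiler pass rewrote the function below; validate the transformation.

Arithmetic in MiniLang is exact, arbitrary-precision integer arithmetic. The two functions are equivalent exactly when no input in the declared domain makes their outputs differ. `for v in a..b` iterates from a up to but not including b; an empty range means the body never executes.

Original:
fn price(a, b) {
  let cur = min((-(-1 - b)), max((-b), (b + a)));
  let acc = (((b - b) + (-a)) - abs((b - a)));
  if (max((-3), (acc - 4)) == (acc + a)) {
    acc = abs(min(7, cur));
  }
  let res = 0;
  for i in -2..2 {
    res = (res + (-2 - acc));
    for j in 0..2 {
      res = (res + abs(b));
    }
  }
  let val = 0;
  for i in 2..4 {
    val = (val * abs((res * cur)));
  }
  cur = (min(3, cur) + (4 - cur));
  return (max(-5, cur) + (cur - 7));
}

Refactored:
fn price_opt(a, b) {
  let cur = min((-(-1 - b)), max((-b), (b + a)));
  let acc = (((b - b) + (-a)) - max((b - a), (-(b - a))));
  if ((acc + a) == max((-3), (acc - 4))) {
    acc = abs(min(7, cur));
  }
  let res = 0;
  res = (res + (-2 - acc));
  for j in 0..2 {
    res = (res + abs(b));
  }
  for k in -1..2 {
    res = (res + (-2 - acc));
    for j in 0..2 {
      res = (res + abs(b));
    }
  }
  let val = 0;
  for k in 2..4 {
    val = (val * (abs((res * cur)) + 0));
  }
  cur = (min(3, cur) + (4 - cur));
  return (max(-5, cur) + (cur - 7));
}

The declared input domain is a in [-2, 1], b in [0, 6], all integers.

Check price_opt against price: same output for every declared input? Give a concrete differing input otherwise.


Equivalent — the differences include local variable names differ; also constant usage differs; also statement counts differ; also min/max/abs usage differs; also arithmetic usage differs; also loop structure differs, yet no declared input distinguishes the two.
Tracing a=1, b=5: price: cur becomes 6; next acc becomes -5; next (max((-3), (acc - 4)) == (acc + a)) evaluates to false; next res becomes 0; next at i=-2:; next res becomes 3; next at j=0:; next res becomes 8; next at j=1:; next res becomes 13; next at i=-1:; next res becomes 16; next at j=0:; next res becomes 21; next at j=1:; next res becomes 26; next at i=0:; next res becomes 29; next at j=0:; next res becomes 34; next at j=1:; next res becomes 39; next at i=1:; next res becomes 42; next at j=0:; next res becomes 47; next at j=1:; next res becomes 52; next val becomes 0; next at i=2:; next val becomes 0; next at i=3:; next val becomes 0; next cur becomes 1; next final value -5 | price_opt: cur becomes 6; next acc becomes -5; next ((acc + a) == max((-3), (acc - 4))) evaluates to false; next res becomes 0; next res becomes 3; next at j=0:; next res becomes 8; next at j=1:; next res becomes 13; next at k=-1:; next res becomes 16; next at j=0:; next res becomes 21; next at j=1:; next res becomes 26; next at k=0:; next res becomes 29; next at j=0:; next res becomes 34; next at j=1:; next res becomes 39; next at k=1:; next res becomes 42; next at j=0:; next res becomes 47; next at j=1:; next res becomes 52; next val becomes 0; next at k=2:; next val becomes 0; next at k=3:; next val becomes 0; next cur becomes 1; next final value -5 — matching result -5.
Checked all 28 inputs in the declared domain: the outputs agree on every one.
verdict: equivalent


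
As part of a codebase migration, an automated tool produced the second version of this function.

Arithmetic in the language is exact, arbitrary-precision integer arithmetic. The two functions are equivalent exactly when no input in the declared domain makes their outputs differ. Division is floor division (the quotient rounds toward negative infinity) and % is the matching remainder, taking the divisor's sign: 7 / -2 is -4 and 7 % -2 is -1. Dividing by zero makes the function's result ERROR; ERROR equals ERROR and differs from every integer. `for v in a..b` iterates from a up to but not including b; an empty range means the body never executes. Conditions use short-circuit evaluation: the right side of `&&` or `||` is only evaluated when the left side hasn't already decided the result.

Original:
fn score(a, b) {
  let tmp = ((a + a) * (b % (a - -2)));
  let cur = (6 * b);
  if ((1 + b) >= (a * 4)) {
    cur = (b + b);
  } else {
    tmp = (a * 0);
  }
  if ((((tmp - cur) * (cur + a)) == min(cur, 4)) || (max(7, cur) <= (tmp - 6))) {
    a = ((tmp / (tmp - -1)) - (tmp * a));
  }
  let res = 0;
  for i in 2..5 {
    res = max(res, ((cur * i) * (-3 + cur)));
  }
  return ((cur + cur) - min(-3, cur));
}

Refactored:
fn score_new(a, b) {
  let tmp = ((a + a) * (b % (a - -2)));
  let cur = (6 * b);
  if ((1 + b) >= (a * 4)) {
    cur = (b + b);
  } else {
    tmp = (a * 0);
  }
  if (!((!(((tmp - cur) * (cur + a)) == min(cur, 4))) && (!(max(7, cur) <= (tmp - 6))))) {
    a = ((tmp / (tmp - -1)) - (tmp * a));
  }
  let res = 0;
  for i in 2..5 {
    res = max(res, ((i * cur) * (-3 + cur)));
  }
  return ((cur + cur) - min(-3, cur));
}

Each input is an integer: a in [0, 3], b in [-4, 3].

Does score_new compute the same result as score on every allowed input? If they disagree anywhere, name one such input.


Reading the diff, among the changes: boolean connective usage differs.
One worked example (a=0, b=-1) — score: tmp=0, then cur=-6, then ((1 + b) >= (a * 4)) is true, then cur=-2, then ((((tmp - cur) * (cur + a)) == min(cur, 4)) || (max(7, cur) <= (tmp - 6))) is false, then res=0, then (i=2), then res=20, then (i=3), then res=30, then (i=4), then res=40, then returns -1; score_new: tmp=0, then cur=-6, then ((1 + b) >= (a * 4)) is true, then cur=-2, then (!((!(((tmp - cur) * (cur + a)) == min(cur, 4))) && (!(max(7, cur) <= (tmp - 6))))) is false, then res=0, then (i=2), then res=20, then (i=3), then res=30, then (i=4), then res=40, then returns -1; agreement on -1.
An exhaustive pass over the 32 declared inputs shows identical outputs.
verdict: equivalent


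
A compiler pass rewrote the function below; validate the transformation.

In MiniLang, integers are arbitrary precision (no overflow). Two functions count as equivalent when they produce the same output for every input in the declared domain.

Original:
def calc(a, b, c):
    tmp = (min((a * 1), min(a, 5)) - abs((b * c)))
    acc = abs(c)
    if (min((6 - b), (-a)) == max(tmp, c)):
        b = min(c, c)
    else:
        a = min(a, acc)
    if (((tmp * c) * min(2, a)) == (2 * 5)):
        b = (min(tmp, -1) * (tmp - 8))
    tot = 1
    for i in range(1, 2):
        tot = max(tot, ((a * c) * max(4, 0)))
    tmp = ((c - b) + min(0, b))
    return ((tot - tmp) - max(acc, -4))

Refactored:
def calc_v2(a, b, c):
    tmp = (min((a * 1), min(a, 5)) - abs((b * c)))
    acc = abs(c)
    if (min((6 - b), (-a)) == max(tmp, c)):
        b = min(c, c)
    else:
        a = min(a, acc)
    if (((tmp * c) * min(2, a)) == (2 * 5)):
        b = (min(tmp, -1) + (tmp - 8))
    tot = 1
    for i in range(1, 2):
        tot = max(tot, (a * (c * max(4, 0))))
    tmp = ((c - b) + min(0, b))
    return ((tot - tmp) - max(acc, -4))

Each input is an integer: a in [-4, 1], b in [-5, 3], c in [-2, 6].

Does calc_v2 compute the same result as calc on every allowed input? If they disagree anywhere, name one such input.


Not equivalent: a=-2, b=-3, c=1 separates them (64 vs -1).
calc: tmp=-5, then acc=1, then (min((6 - b), (-a)) == max(tmp, c)) is false, then a=-2, then (((tmp * c) * min(2, a)) == (2 * 5)) is true, then b=65, then tot=1, then (i=1), then tot=1, then tmp=-64, then returns 64
calc_v2: tmp=-5, then acc=1, then (min((6 - b), (-a)) == max(tmp, c)) is false, then a=-2, then (((tmp * c) * min(2, a)) == (2 * 5)) is true, then b=-18, then tot=1, then (i=1), then tot=1, then tmp=1, then returns -1
verdict: not equivalent; witness: a=-2, b=-3, c=1


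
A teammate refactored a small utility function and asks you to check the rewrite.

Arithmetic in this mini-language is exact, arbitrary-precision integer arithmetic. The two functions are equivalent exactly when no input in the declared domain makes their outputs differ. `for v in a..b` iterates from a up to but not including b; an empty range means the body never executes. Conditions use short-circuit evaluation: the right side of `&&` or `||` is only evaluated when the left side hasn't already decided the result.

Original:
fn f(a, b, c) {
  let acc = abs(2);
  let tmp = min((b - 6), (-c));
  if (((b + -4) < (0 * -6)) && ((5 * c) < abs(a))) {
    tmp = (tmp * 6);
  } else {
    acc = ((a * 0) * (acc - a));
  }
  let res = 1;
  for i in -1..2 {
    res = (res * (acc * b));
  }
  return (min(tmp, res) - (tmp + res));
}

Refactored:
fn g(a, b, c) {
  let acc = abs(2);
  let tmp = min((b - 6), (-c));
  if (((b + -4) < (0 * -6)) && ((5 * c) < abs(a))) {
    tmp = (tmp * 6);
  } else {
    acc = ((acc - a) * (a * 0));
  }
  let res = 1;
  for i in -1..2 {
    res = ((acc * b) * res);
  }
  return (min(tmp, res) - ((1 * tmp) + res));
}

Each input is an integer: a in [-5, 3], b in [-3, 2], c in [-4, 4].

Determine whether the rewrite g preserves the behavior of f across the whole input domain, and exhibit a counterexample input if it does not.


This is a faithful refactor — arithmetic usage differs, plus constant usage differs, but the computed results match everywhere.
Tracing a=3, b=-1, c=-1: f: acc = 2; tmp = -7; (((b + -4) < (0 * -6)) && ((5 * c) < abs(a))) -> true; tmp = -42; res = 1; [i=-1]; res = -2; [i=0]; res = 4; [i=1]; res = -8; return 8 | g: acc = 2; tmp = -7; (((b + -4) < (0 * -6)) && ((5 * c) < abs(a))) -> true; tmp = -42; res = 1; [i=-1]; res = -2; [i=0]; res = 4; [i=1]; res = -8; return 8 — matching result 8.
Checked all 486 inputs in the declared domain: the outputs agree on every one.
verdict: equivalent


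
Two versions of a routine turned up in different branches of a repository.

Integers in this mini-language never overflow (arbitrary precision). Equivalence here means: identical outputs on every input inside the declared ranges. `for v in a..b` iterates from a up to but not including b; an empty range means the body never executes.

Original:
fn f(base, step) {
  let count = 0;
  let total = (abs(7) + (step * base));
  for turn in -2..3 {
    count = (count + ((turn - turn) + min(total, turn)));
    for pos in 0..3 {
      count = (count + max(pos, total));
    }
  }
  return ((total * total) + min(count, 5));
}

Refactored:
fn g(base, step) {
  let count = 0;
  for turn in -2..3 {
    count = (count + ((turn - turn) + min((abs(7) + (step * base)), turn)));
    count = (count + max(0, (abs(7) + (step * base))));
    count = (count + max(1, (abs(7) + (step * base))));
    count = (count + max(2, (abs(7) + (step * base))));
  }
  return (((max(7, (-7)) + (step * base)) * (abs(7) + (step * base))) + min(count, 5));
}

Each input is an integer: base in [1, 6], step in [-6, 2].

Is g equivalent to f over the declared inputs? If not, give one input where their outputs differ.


This is a faithful refactor — local variable names differ; loop structure differs; min/max/abs usage differs; constant usage differs; arithmetic usage differs, but the computed results match everywhere.
One worked example (base=4, step=2) — f: count = 0; total = 15; [turn=-2]; count = -2; [pos=0]; count = 13; [pos=1]; count = 28; [pos=2]; count = 43; [turn=-1]; count = 42; [pos=0]; count = 57; [pos=1]; count = 72; [pos=2]; count = 87; [turn=0]; count = 87; [pos=0]; count = 102; [pos=1]; count = 117; [pos=2]; count = 132; [turn=1]; count = 133; [pos=0]; count = 148; [pos=1]; count = 163; [pos=2]; count = 178; [turn=2]; count = 180; [pos=0]; count = 195; [pos=1]; count = 210; [pos=2]; count = 225; return 230; g: count = 0; [turn=-2]; count = -2; count = 13; count = 28; count = 43; [turn=-1]; count = 42; count = 57; count = 72; count = 87; [turn=0]; count = 87; count = 102; count = 117; count = 132; [turn=1]; count = 133; count = 148; count = 163; count = 178; [turn=2]; count = 180; count = 195; count = 210; count = 225; return 230; agreement on 230.
Sweeping the whole domain (54 inputs) finds no disagreement.
verdict: equivalent


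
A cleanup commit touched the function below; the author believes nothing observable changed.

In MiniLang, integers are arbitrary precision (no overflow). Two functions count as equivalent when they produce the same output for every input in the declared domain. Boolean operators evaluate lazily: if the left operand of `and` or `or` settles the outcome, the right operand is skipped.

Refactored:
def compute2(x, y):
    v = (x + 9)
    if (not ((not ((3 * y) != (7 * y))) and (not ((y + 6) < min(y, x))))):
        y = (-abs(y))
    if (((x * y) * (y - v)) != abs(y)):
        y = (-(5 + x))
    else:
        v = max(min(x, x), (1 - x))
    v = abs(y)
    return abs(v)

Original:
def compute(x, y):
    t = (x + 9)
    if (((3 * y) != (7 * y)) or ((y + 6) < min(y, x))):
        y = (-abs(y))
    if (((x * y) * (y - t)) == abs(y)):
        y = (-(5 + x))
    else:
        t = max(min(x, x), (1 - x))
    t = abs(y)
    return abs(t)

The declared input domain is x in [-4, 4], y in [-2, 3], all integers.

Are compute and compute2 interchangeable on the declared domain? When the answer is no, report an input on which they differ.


x=-4, y=-2 yields 2 from compute but 1 from compute2.
verdict: not equivalent; witness: x=-4, y=-2


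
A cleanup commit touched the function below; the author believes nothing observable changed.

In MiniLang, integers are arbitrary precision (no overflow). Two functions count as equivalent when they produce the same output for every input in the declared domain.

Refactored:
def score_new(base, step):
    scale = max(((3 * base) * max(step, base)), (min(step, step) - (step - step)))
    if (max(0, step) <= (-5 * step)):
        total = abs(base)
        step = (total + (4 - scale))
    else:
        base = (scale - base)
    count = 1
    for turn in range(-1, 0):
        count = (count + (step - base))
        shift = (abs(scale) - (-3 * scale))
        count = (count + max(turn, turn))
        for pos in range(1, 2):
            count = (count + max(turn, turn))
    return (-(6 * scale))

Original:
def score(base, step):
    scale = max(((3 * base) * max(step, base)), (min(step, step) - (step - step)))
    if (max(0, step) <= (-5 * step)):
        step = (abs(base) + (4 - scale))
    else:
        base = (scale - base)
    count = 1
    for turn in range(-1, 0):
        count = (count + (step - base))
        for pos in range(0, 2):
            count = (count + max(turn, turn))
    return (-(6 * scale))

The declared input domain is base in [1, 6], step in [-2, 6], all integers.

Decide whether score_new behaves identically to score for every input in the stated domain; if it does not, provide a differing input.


Side by side, the visible changes include: loop structure differs; constant usage differs; statement counts differ; arithmetic usage differs; local variable names differ; min/max/abs usage differs.
Tracing base=6, step=-2: score: scale=108, then (max(0, step) <= (-5 * step)) is true, then step=-98, then count=1, then (turn=-1), then count=-103, then (pos=0), then count=-104, then (pos=1), then count=-105, then returns -648 | score_new: scale=108, then (max(0, step) <= (-5 * step)) is true, then total=6, then step=-98, then count=1, then (turn=-1), then count=-103, then shift=432, then count=-104, then (pos=1), then count=-105, then returns -648 — matching result -648.
Sweeping the whole domain (54 inputs) finds no disagreement.
verdict: equivalent


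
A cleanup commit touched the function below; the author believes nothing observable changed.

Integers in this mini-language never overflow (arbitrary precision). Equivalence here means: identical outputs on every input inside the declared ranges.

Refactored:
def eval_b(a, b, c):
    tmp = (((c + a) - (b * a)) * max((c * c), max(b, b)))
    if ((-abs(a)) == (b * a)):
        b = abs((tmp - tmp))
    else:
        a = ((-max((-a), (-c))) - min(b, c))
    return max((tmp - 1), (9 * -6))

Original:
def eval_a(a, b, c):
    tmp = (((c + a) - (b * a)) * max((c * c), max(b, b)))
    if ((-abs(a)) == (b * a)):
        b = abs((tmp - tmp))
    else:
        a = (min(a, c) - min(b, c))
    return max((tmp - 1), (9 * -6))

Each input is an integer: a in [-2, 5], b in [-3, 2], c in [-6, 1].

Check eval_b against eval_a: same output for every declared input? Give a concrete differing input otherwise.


Reading the diff, among the changes: min/max/abs usage differs.
One worked example (a=1, b=-2, c=-5) — eval_a: tmp := -50 | ((-abs(a)) == (b * a)): false | a := 0 | result -51; eval_b: tmp := -50 | ((-abs(a)) == (b * a)): false | a := 0 | result -51; agreement on -51.
Sweeping the whole domain (384 inputs) finds no disagreement.
verdict: equivalent


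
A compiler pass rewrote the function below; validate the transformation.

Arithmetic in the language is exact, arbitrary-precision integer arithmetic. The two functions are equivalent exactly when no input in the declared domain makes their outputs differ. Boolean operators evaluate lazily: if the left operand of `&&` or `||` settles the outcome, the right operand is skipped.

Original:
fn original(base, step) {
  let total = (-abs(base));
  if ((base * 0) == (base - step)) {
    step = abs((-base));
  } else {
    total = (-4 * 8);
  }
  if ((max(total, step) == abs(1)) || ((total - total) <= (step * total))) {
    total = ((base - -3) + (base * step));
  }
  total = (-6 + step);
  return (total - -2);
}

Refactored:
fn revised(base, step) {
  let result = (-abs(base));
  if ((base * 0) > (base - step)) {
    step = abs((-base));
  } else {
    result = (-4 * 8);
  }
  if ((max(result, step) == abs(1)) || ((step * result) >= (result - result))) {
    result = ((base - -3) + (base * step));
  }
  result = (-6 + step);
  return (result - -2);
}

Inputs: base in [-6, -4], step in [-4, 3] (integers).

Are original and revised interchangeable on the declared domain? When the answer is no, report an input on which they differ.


Not equivalent: base=-6, step=-4 separates them (-8 vs 2).
original: total becomes -6; next ((base * 0) == (base - step)) evaluates to false; next total becomes -32; next ((max(total, step) == abs(1)) || ((total - total) <= (step * total))) evaluates to true; next total becomes 21; next total becomes -10; next final value -8
revised: result becomes -6; next ((base * 0) > (base - step)) evaluates to true; next step becomes 6; next ((max(result, step) == abs(1)) || ((step * result) >= (result - result))) evaluates to false; next result becomes 0; next final value 2
verdict: not equivalent; witness: base=-6, step=-4


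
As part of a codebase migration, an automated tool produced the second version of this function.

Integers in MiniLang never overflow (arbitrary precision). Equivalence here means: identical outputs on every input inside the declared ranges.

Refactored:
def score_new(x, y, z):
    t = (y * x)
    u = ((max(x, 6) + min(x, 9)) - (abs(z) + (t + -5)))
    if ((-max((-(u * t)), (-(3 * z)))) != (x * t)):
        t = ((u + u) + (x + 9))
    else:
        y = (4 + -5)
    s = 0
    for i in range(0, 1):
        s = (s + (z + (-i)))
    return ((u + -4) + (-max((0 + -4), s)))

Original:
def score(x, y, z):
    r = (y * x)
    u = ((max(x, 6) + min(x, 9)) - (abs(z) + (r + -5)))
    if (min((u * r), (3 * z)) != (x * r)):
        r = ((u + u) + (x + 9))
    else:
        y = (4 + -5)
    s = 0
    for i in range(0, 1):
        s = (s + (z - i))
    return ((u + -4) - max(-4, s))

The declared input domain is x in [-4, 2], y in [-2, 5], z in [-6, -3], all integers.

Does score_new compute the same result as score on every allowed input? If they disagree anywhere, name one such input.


Reading the diff, among the changes: constant usage differs, local variable names differ, min/max/abs usage differs, arithmetic usage differs.
Tracing x=1, y=3, z=-6: score: r becomes 3; next u becomes 3; next (min((u * r), (3 * z)) != (x * r)) evaluates to true; next r becomes 16; next s becomes 0; next at i=0:; next s becomes -6; next final value 3 | score_new: t becomes 3; next u becomes 3; next ((-max((-(u * t)), (-(3 * z)))) != (x * t)) evaluates to true; next t becomes 16; next s becomes 0; next at i=0:; next s becomes -6; next final value 3 — matching result 3.
Checked all 224 inputs in the declared domain: the outputs agree on every one.
verdict: equivalent


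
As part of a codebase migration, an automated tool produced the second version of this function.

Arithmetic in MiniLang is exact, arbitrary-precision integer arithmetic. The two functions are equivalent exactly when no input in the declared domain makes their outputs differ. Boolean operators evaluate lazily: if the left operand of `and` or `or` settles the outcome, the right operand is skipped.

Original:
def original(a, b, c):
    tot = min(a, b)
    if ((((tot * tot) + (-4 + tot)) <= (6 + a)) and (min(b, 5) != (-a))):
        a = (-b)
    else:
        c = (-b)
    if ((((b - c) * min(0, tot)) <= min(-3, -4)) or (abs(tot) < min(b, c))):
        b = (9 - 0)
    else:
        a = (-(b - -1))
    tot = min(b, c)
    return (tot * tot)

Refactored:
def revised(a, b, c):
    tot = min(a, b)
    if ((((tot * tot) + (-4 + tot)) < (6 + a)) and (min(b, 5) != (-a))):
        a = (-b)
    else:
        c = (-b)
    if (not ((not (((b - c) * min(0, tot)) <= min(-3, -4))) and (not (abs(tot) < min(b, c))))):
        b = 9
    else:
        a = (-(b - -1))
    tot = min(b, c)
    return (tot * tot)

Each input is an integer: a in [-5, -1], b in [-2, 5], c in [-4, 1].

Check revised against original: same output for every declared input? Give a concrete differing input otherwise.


Equivalent. The edit looks behavioral (`(((tot * tot) + (-4 + tot)) <= (6 + a))` became `(((tot * tot) + (-4 + tot)) < (6 + a))`), but over these ranges it never changes the outcome.
Checked all 240 inputs in the declared domain: the outputs agree on every one.
As a probe, take a=-1, b=4, c=-1: original runs tot becomes -1; next ((((tot * tot) + (-4 + tot)) <= (6 + a)) and (min(b, 5) != (-a))) evaluates to true; next a becomes -4; next ((((b - c) * min(0, tot)) <= min(-3, -4)) or (abs(tot) < min(b, c))) evaluates to true; next b becomes 9; next tot becomes -1; next final value 1; revised runs tot becomes -1; next ((((tot * tot) + (-4 + tot)) < (6 + a)) and (min(b, 5) != (-a))) evaluates to true; next a becomes -4; next (not ((not (((b - c) * min(0, tot)) <= min(-3, -4))) and (not (abs(tot) < min(b, c))))) evaluates to true; next b becomes 9; next tot becomes -1; next final value 1; both end at 1.
verdict: equivalent
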